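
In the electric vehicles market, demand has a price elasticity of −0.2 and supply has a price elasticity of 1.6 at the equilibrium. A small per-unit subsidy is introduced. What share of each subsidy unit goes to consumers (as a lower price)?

Consumer share = 8/9

For a small subsidy around the equilibrium, the benefit split depends on the relative slopes, which at a point are proportional to the elasticities.
Buyer share = εs/(εs + |εd|) = 1.6/(1.6 + 0.2) = 8/9; seller share = |εd|/(εs + |εd|) = 1/9.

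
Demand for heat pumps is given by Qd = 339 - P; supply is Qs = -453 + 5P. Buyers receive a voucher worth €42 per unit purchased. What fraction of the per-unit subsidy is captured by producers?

Producer share = 1/6

Pre-subsidy: 339 - P = -453 + 5P gives P* = 132, Q* = 207.
With the rebate, buyers effectively pay Pb = Ps − 42, where Ps is the price sellers receive.
Demand in terms of Ps becomes Qd = 339 − 1(Ps − 42) = 381 - Ps. Setting this equal to supply: 381 - Ps = -453 + 5Ps, so Ps = 139.
Buyers pay Pb = 139 − 42 = 97; Q' = -453 + 5·139 = 242.
Buyers' price falls by P* − Pb = 132 − 97 = 35; sellers' price rises by Ps − P* = 139 − 132 = 7.
So producers capture 7/42 = 1/6 of each unit of subsidy.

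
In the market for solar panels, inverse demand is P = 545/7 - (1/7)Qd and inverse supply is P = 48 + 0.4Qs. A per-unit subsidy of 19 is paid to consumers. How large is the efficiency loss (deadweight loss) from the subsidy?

Pre-subsidy: 545/7 - (1/7)Q = 48 + 0.4Q gives Q* = 55 and P* = 70.
With the rebate, buyers effectively pay Pb = Ps − 19, where Ps is the price sellers receive.
On the curves, Pb = 545/7 - (1/7)Q and Ps = 48 + 0.4Q; the wedge Ps − Pb = 19 gives 48 + 0.4Q − (545/7 - (1/7)Q) = 19, so Q' = 90.
Then Pb = 545/7 − (1/7)·90 = 65 and Ps = 48 + 0.4·90 = 84.
The subsidy expands output by 90 − 55 = 35 past the efficient level; on those units the gap between marginal cost and willingness to pay runs from 0 up to 19.
DWL = ½ × 19 × 35 = 332.5.

Deadweight loss = 332.5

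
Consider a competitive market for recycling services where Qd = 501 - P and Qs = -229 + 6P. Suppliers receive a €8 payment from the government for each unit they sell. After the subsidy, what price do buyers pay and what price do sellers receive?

Pre-subsidy: 501 - P = -229 + 6P gives P* = 730/7, Q* = 2777/7.
With the subsidy, sellers receive Ps = Pb + 8 for each unit, where Pb is the price buyers pay.
Supply in terms of Pb becomes Qs = -229 + 6(Pb + 8) = -181 + 6Pb. Setting this equal to demand: 501 - Pb = -181 + 6Pb, so Pb = 682/7.
Sellers receive Ps = 682/7 + 8 = 738/7; Q' = 501 − 1·(682/7) = 2825/7.

Buyers pay 682/7; sellers receive 738/7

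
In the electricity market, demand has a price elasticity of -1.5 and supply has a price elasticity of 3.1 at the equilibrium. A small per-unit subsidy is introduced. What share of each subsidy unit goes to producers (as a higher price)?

For a small subsidy around the equilibrium, the benefit split depends on the relative slopes, which at a point are proportional to the elasticities.
Buyer share = εs/(εs + |εd|) = 3.1/(3.1 + 1.5) = 31/46; seller share = |εd|/(εs + |εd|) = 15/46.
So producers capture 15/46 of the subsidy.

Producer share = 15/46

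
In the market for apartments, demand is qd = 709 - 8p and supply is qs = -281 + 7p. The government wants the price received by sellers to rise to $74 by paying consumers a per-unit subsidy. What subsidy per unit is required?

At a seller price of 74, quantity supplied is -281 + 7·74 = 237.
Buyers absorb 237 only when they pay pb with 709 − 8·pb = 237, i.e. pb = 59.
s = ps − pb = 74 − 59 = 15.

Required subsidy s = $15 per unit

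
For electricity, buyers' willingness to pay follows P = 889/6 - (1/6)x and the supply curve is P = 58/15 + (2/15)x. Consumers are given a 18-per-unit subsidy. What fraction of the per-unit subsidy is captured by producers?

Producer share = 4/9

Pre-subsidy: 889/6 - (1/6)x = 58/15 + (2/15)x gives x* = 481 and P* = 68.
With the rebate, buyers effectively pay Pb = Ps − 18, where Ps is the price sellers receive.
On the curves, Pb = 889/6 - (1/6)x and Ps = 58/15 + (2/15)x; the wedge Ps − Pb = 18 gives 58/15 + (2/15)x − (889/6 - (1/6)x) = 18, so x' = 541.
Then Pb = 889/6 − (1/6)·541 = 58 and Ps = 58/15 + (2/15)·541 = 76.
Buyers' price falls by P* − Pb = 68 − 58 = 10; sellers' price rises by Ps − P* = 76 − 68 = 8.
So producers capture 8/18 = 4/9 of each unit of subsidy.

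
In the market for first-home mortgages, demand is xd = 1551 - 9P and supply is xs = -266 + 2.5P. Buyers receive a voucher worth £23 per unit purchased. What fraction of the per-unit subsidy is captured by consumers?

Pre-subsidy: 1551 - 9P = -266 + 2.5P gives P* = 158, x* = 129.
With the rebate, buyers effectively pay Pb = Ps − 23, where Ps is the price sellers receive.
Demand in terms of Ps becomes xd = 1551 − 9(Ps − 23) = 1758 - 9Ps. Setting this equal to supply: 1758 - 9Ps = -266 + 2.5Ps, so Ps = 176.
Buyers pay Pb = 176 − 23 = 153; x' = -266 + 2.5·176 = 174.
Buyers' price falls by P* − Pb = 158 − 153 = 5; sellers' price rises by Ps − P* = 176 − 158 = 18.
So consumers capture 5/23 = 5/23 of each unit of subsidy.

Consumer share = 5/23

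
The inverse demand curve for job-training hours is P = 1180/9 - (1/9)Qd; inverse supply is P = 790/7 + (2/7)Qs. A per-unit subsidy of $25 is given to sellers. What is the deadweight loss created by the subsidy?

Pre-subsidy: 1180/9 - (1/9)Q = 790/7 + (2/7)Q gives Q* = 46 and P* = 126.
With the subsidy, sellers receive Ps = Pb + 25 for each unit, where Pb is the price buyers pay.
On the curves, Pb = 1180/9 - (1/9)Q and Ps = 790/7 + (2/7)Q; the wedge Ps − Pb = 25 gives 790/7 + (2/7)Q − (1180/9 - (1/9)Q) = 25, so Q' = 109.
Then Pb = 1180/9 − (1/9)·109 = 119 and Ps = 790/7 + (2/7)·109 = 144.
The subsidy expands output by 109 − 46 = 63 past the efficient level; on those units the gap between marginal cost and willingness to pay runs from 0 up to 25.
DWL = ½ × 25 × 63 = 787.5.

Deadweight loss = $787.5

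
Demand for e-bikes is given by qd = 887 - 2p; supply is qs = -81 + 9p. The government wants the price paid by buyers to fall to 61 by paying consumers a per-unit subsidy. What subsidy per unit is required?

Required subsidy s = 33 per unit

At a buyer price of 61, quantity demanded is 887 − 2·61 = 765.
Sellers supply 765 only when they receive ps with -81 + 9·ps = 765, i.e. ps = 94.
s = ps − pb = 94 − 61 = 33.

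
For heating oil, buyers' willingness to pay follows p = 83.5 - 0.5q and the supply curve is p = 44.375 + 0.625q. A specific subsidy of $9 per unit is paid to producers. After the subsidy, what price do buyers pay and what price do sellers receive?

Pre-subsidy: 83.5 - 0.5q = 44.375 + 0.625q gives q* = 313/9 and p* = 595/9.
With the subsidy, sellers receive ps = pb + 9 for each unit, where pb is the price buyers pay.
On the curves, pb = 83.5 - 0.5q and ps = 44.375 + 0.625q; the wedge ps − pb = 9 gives 44.375 + 0.625q − (83.5 - 0.5q) = 9, so q' = 385/9.
Then pb = 83.5 − 0.5·(385/9) = 559/9 and ps = 44.375 + 0.625·(385/9) = 640/9.

Buyers pay 559/9; sellers receive 640/9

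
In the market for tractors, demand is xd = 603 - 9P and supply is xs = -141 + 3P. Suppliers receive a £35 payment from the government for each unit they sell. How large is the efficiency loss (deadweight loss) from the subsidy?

Pre-subsidy: 603 - 9P = -141 + 3P gives P* = 62, x* = 45.
With the subsidy, sellers receive Ps = Pb + 35 for each unit, where Pb is the price buyers pay.
Supply in terms of Pb becomes xs = -141 + 3(Pb + 35) = -36 + 3Pb. Setting this equal to demand: 603 - 9Pb = -36 + 3Pb, so Pb = 53.25.
Sellers receive Ps = 53.25 + 35 = 88.25; x' = 603 − 9·53.25 = 123.75.
The subsidy expands output by 123.75 − 45 = 78.75 past the efficient level; on those units the gap between marginal cost and willingness to pay runs from 0 up to 35.
DWL = ½ × 35 × 78.75 = 1378.125.

Deadweight loss = £1378.125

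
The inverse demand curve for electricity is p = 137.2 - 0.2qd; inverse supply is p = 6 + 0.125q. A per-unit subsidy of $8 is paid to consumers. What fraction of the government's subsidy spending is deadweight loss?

DWL / government spending = 5/174

Pre-subsidy: 137.2 - 0.2q = 6 + 0.125q gives q* = 5248/13 and p* = 734/13.
With the rebate, buyers effectively pay pb = ps − 8, where ps is the price sellers receive.
On the curves, pb = 137.2 - 0.2q and ps = 6 + 0.125q; the wedge ps − pb = 8 gives 6 + 0.125q − (137.2 - 0.2q) = 8, so q' = 5568/13.
Then pb = 137.2 − 0.2·(5568/13) = 670/13 and ps = 6 + 0.125·(5568/13) = 774/13.
ΔCS = ½(5248/13 + 5568/13)(734/13 − 670/13) = 2048; ΔPS = ½(5248/13 + 5568/13)(774/13 − 734/13) = 1280.
Government spending = 8 × 5568/13 = 44544/13.
DWL = ½ × 8 × (5568/13 − 5248/13) = 1280/13; fraction = (1280/13) / (44544/13) = 5/174.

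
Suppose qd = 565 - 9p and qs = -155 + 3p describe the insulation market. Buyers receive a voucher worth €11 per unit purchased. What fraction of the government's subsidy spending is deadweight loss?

DWL / government spending = 99/398

Pre-subsidy: 565 - 9p = -155 + 3p gives p* = 60, q* = 25.
With the rebate, buyers effectively pay pb = ps − 11, where ps is the price sellers receive.
Demand in terms of ps becomes qd = 565 − 9(ps − 11) = 664 - 9ps. Setting this equal to supply: 664 - 9ps = -155 + 3ps, so ps = 68.25.
Buyers pay pb = 68.25 − 11 = 57.25; q' = -155 + 3·68.25 = 49.75.
ΔCS = ½(25 + 49.75)(60 − 57.25) = 102.78125; ΔPS = ½(25 + 49.75)(68.25 − 60) = 308.34375.
Government spending = 11 × 49.75 = 547.25.
DWL = ½ × 11 × (49.75 − 25) = 136.125; fraction = 136.125 / 547.25 = 99/398.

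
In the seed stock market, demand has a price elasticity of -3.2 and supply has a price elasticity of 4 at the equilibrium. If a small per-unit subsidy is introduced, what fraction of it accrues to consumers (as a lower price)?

Consumer share = 5/9

For a small subsidy around the equilibrium, the benefit split depends on the relative slopes, which at a point are proportional to the elasticities.
Buyer share = εs/(εs + |εd|) = 4/(4 + 3.2) = 5/9; seller share = |εd|/(εs + |εd|) = 4/9.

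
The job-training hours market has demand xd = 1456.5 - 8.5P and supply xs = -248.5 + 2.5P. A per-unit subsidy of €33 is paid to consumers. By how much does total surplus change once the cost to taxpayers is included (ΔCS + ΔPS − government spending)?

Net change in total surplus = -€1051.875

Pre-subsidy: 1456.5 - 8.5P = -248.5 + 2.5P gives P* = 155, x* = 139.
With the rebate, buyers effectively pay Pb = Ps − 33, where Ps is the price sellers receive.
Demand in terms of Ps becomes xd = 1456.5 − 8.5(Ps − 33) = 1737 - 8.5Ps. Setting this equal to supply: 1737 - 8.5Ps = -248.5 + 2.5Ps, so Ps = 180.5.
Buyers pay Pb = 180.5 − 33 = 147.5; x' = -248.5 + 2.5·180.5 = 202.75.
ΔCS = ½(139 + 202.75)(155 − 147.5) = 1281.5625; ΔPS = ½(139 + 202.75)(180.5 − 155) = 4357.3125.
Government spending = 33 × 202.75 = 6690.75.
Net change = 1281.5625 + 4357.3125 − 6690.75 = -1051.875. The loss equals the DWL triangle ½·33·63.75.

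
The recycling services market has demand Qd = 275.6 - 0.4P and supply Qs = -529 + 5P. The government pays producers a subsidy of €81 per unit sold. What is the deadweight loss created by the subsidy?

Pre-subsidy: 275.6 - 0.4P = -529 + 5P gives P* = 149, Q* = 216.
With the subsidy, sellers receive Ps = Pb + 81 for each unit, where Pb is the price buyers pay.
Supply in terms of Pb becomes Qs = -529 + 5(Pb + 81) = -124 + 5Pb. Setting this equal to demand: 275.6 - 0.4Pb = -124 + 5Pb, so Pb = 74.
Sellers receive Ps = 74 + 81 = 155; Q' = 275.6 − 0.4·74 = 246.
The subsidy expands output by 246 − 216 = 30 past the efficient level; on those units the gap between marginal cost and willingness to pay runs from 0 up to 81.
DWL = ½ × 81 × 30 = 1215.

Deadweight loss = €1215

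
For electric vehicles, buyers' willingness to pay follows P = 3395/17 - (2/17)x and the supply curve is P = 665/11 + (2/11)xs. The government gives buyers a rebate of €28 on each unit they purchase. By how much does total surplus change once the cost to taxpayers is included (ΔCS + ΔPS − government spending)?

Pre-subsidy: 3395/17 - (2/17)x = 665/11 + (2/11)x gives x* = 465 and P* = 145.
With the rebate, buyers effectively pay Pb = Ps − 28, where Ps is the price sellers receive.
On the curves, Pb = 3395/17 - (2/17)x and Ps = 665/11 + (2/11)x; the wedge Ps − Pb = 28 gives 665/11 + (2/11)x − (3395/17 - (2/17)x) = 28, so x' = 558.5.
Then Pb = 3395/17 − (2/17)·558.5 = 134 and Ps = 665/11 + (2/11)·558.5 = 162.
ΔCS = ½(465 + 558.5)(145 − 134) = 5629.25; ΔPS = ½(465 + 558.5)(162 − 145) = 8699.75.
Government spending = 28 × 558.5 = 15638.
Net change = 5629.25 + 8699.75 − 15638 = -1309. The loss equals the DWL triangle ½·28·93.5.

Net change in total surplus = -€1309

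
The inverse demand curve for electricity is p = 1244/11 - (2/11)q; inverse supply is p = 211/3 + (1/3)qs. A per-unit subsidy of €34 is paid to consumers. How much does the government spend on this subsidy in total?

Pre-subsidy: 1244/11 - (2/11)q = 211/3 + (1/3)q gives q* = 83 and p* = 98.
With the rebate, buyers effectively pay pb = ps − 34, where ps is the price sellers receive.
On the curves, pb = 1244/11 - (2/11)q and ps = 211/3 + (1/3)q; the wedge ps − pb = 34 gives 211/3 + (1/3)q − (1244/11 - (2/11)q) = 34, so q' = 149.
Then pb = 1244/11 − (2/11)·149 = 86 and ps = 211/3 + (1/3)·149 = 120.
Government outlay = subsidy × quantity = 34 × 149 = 5066.

Government cost = €5066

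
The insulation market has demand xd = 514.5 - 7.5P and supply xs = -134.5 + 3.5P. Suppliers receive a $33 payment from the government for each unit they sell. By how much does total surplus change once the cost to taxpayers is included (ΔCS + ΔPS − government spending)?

Net change in total surplus = -$1299.375

Pre-subsidy: 514.5 - 7.5P = -134.5 + 3.5P gives P* = 59, x* = 72.
With the subsidy, sellers receive Ps = Pb + 33 for each unit, where Pb is the price buyers pay.
Supply in terms of Pb becomes xs = -134.5 + 3.5(Pb + 33) = -19 + 3.5Pb. Setting this equal to demand: 514.5 - 7.5Pb = -19 + 3.5Pb, so Pb = 48.5.
Sellers receive Ps = 48.5 + 33 = 81.5; x' = 514.5 − 7.5·48.5 = 150.75.
ΔCS = ½(72 + 150.75)(59 − 48.5) = 1169.4375; ΔPS = ½(72 + 150.75)(81.5 − 59) = 2505.9375.
Government spending = 33 × 150.75 = 4974.75.
Net change = 1169.4375 + 2505.9375 − 4974.75 = -1299.375. The loss equals the DWL triangle ½·33·78.75.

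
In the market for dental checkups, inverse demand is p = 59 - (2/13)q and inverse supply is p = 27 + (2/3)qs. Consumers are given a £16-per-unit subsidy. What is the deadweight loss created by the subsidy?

Pre-subsidy: 59 - (2/13)q = 27 + (2/3)q gives q* = 39 and p* = 53.
With the rebate, buyers effectively pay pb = ps − 16, where ps is the price sellers receive.
On the curves, pb = 59 - (2/13)q and ps = 27 + (2/3)q; the wedge ps − pb = 16 gives 27 + (2/3)q − (59 - (2/13)q) = 16, so q' = 58.5.
Then pb = 59 − (2/13)·58.5 = 50 and ps = 27 + (2/3)·58.5 = 66.
The subsidy expands output by 58.5 − 39 = 19.5 past the efficient level; on those units the gap between marginal cost and willingness to pay runs from 0 up to 16.
DWL = ½ × 16 × 19.5 = 156.

Deadweight loss = £156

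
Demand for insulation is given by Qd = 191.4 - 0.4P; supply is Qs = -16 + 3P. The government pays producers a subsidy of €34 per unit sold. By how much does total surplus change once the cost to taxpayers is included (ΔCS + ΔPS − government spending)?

Net change in total surplus = -€204

Pre-subsidy: 191.4 - 0.4P = -16 + 3P gives P* = 61, Q* = 167.
With the subsidy, sellers receive Ps = Pb + 34 for each unit, where Pb is the price buyers pay.
Supply in terms of Pb becomes Qs = -16 + 3(Pb + 34) = 86 + 3Pb. Setting this equal to demand: 191.4 - 0.4Pb = 86 + 3Pb, so Pb = 31.
Sellers receive Ps = 31 + 34 = 65; Q' = 191.4 − 0.4·31 = 179.
ΔCS = ½(167 + 179)(61 − 31) = 5190; ΔPS = ½(167 + 179)(65 − 61) = 692.
Government spending = 34 × 179 = 6086.
Net change = 5190 + 692 − 6086 = -204. The loss equals the DWL triangle ½·34·12.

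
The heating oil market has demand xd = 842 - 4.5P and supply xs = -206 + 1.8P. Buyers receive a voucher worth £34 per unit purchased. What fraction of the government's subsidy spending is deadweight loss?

Pre-subsidy: 842 - 4.5P = -206 + 1.8P gives P* = 10480/63, x* = 654/7.
With the rebate, buyers effectively pay Pb = Ps − 34, where Ps is the price sellers receive.
Demand in terms of Ps becomes xd = 842 − 4.5(Ps − 34) = 995 - 4.5Ps. Setting this equal to supply: 995 - 4.5Ps = -206 + 1.8Ps, so Ps = 12010/63.
Buyers pay Pb = 12010/63 − 34 = 9868/63; x' = -206 + 1.8·(12010/63) = 960/7.
ΔCS = ½(654/7 + 960/7)(10480/63 − 9868/63) = 54876/49; ΔPS = ½(654/7 + 960/7)(12010/63 − 10480/63) = 137190/49.
Government spending = 34 × 960/7 = 32640/7.
DWL = ½ × 34 × (960/7 − 654/7) = 5202/7; fraction = (5202/7) / (32640/7) = 0.159375.

DWL / government spending = 0.159375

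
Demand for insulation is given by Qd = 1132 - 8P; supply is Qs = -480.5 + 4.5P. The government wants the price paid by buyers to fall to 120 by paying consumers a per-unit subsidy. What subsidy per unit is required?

Required subsidy s = 25 per unit

At a buyer price of 120, quantity demanded is 1132 − 8·120 = 172.
Sellers supply 172 only when they receive Ps with -480.5 + 4.5·Ps = 172, i.e. Ps = 145.
s = Ps − Pb = 145 − 120 = 25.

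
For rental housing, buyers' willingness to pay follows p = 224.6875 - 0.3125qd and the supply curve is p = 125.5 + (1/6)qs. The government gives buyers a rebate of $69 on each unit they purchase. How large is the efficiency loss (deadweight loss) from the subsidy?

Pre-subsidy: 224.6875 - 0.3125q = 125.5 + (1/6)q gives q* = 207 and p* = 160.
With the rebate, buyers effectively pay pb = ps − 69, where ps is the price sellers receive.
On the curves, pb = 224.6875 - 0.3125q and ps = 125.5 + (1/6)q; the wedge ps − pb = 69 gives 125.5 + (1/6)q − (224.6875 - 0.3125q) = 69, so q' = 351.
Then pb = 224.6875 − 0.3125·351 = 115 and ps = 125.5 + (1/6)·351 = 184.
The subsidy expands output by 351 − 207 = 144 past the efficient level; on those units the gap between marginal cost and willingness to pay runs from 0 up to 69.
DWL = ½ × 69 × 144 = 4968.

Deadweight loss = $4968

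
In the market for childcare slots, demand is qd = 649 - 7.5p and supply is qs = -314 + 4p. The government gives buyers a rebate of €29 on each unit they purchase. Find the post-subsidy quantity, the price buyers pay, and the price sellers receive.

Pre-subsidy: 649 - 7.5p = -314 + 4p gives p* = 1926/23, q* = 482/23.
With the rebate, buyers effectively pay pb = ps − 29, where ps is the price sellers receive.
Demand in terms of ps becomes qd = 649 − 7.5(ps − 29) = 866.5 - 7.5ps. Setting this equal to supply: 866.5 - 7.5ps = -314 + 4ps, so ps = 2361/23.
Buyers pay pb = 2361/23 − 29 = 1694/23; q' = -314 + 4·(2361/23) = 2222/23.

q' = 2222/23; buyers pay 1694/23; sellers receive 2361/23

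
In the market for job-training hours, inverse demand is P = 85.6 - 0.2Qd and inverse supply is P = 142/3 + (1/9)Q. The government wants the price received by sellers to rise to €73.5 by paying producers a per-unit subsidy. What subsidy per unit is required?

Required subsidy s = €35 per unit

At a seller price of 73.5, quantity supplied is -426 + 9·73.5 = 235.5.
Buyers absorb 235.5 only when they pay Pb = 85.6 − 0.2·235.5 = 38.5.
s = Ps − Pb = 73.5 − 38.5 = 35.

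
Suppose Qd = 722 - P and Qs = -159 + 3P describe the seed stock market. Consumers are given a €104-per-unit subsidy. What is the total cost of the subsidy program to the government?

Government cost = €60294

Pre-subsidy: 722 - P = -159 + 3P gives P* = 220.25, Q* = 501.75.
With the rebate, buyers effectively pay Pb = Ps − 104, where Ps is the price sellers receive.
Demand in terms of Ps becomes Qd = 722 − 1(Ps − 104) = 826 - Ps. Setting this equal to supply: 826 - Ps = -159 + 3Ps, so Ps = 246.25.
Buyers pay Pb = 246.25 − 104 = 142.25; Q' = -159 + 3·246.25 = 579.75.
Government outlay = subsidy × quantity = 104 × 579.75 = 60294.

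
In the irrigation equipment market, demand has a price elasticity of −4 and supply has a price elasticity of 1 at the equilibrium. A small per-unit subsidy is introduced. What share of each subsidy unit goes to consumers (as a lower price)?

For a small subsidy around the equilibrium, the benefit split depends on the relative slopes, which at a point are proportional to the elasticities.
Buyer share = εs/(εs + |εd|) = 1/(1 + 4) = 0.2; seller share = |εd|/(εs + |εd|) = 0.8.

Consumer share = 0.2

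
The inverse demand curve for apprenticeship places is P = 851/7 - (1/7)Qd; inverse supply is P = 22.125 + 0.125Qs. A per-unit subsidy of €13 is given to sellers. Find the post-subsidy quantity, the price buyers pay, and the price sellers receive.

Q' = 419.8; buyers pay €61.6; sellers receive €74.6

Pre-subsidy: 851/7 - (1/7)Q = 22.125 + 0.125Q gives Q* = 5569/15 and P* = 1028/15.
With the subsidy, sellers receive Ps = Pb + 13 for each unit, where Pb is the price buyers pay.
On the curves, Pb = 851/7 - (1/7)Q and Ps = 22.125 + 0.125Q; the wedge Ps − Pb = 13 gives 22.125 + 0.125Q − (851/7 - (1/7)Q) = 13, so Q' = 419.8.
Then Pb = 851/7 − (1/7)·419.8 = 61.6 and Ps = 22.125 + 0.125·419.8 = 74.6.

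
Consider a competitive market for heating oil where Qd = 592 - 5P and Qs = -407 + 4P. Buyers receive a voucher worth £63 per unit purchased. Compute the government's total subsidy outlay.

Pre-subsidy: 592 - 5P = -407 + 4P gives P* = 111, Q* = 37.
With the rebate, buyers effectively pay Pb = Ps − 63, where Ps is the price sellers receive.
Demand in terms of Ps becomes Qd = 592 − 5(Ps − 63) = 907 - 5Ps. Setting this equal to supply: 907 - 5Ps = -407 + 4Ps, so Ps = 146.
Buyers pay Pb = 146 − 63 = 83; Q' = -407 + 4·146 = 177.
Government outlay = subsidy × quantity = 63 × 177 = 11151.

Government cost = £11151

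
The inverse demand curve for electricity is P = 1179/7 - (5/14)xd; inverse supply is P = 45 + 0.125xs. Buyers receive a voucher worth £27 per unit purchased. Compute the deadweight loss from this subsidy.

Deadweight loss = £756

Pre-subsidy: 1179/7 - (5/14)x = 45 + 0.125x gives x* = 256 and P* = 77.
With the rebate, buyers effectively pay Pb = Ps − 27, where Ps is the price sellers receive.
On the curves, Pb = 1179/7 - (5/14)x and Ps = 45 + 0.125x; the wedge Ps − Pb = 27 gives 45 + 0.125x − (1179/7 - (5/14)x) = 27, so x' = 312.
Then Pb = 1179/7 − (5/14)·312 = 57 and Ps = 45 + 0.125·312 = 84.
The subsidy expands output by 312 − 256 = 56 past the efficient level; on those units the gap between marginal cost and willingness to pay runs from 0 up to 27.
DWL = ½ × 27 × 56 = 756.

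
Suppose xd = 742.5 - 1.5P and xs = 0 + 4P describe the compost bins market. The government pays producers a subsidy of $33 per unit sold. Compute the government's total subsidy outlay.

Pre-subsidy: 742.5 - 1.5P = 0 + 4P gives P* = 135, x* = 540.
With the subsidy, sellers receive Ps = Pb + 33 for each unit, where Pb is the price buyers pay.
Supply in terms of Pb becomes xs = 0 + 4(Pb + 33) = 132 + 4Pb. Setting this equal to demand: 742.5 - 1.5Pb = 132 + 4Pb, so Pb = 111.
Sellers receive Ps = 111 + 33 = 144; x' = 742.5 − 1.5·111 = 576.
Government outlay = subsidy × quantity = 33 × 576 = 19008.

Government cost = $19008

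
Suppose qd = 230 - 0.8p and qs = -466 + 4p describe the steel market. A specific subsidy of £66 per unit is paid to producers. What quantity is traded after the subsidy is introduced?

q' = 158

Pre-subsidy: 230 - 0.8p = -466 + 4p gives p* = 145, q* = 114.
With the subsidy, sellers receive ps = pb + 66 for each unit, where pb is the price buyers pay.
Supply in terms of pb becomes qs = -466 + 4(pb + 66) = -202 + 4pb. Setting this equal to demand: 230 - 0.8pb = -202 + 4pb, so pb = 90.
Sellers receive ps = 90 + 66 = 156; q' = 230 − 0.8·90 = 158.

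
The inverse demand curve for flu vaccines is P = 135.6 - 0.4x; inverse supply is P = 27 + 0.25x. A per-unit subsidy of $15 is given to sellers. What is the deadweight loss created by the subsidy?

Pre-subsidy: 135.6 - 0.4x = 27 + 0.25x gives x* = 2172/13 and P* = 894/13.
With the subsidy, sellers receive Ps = Pb + 15 for each unit, where Pb is the price buyers pay.
On the curves, Pb = 135.6 - 0.4x and Ps = 27 + 0.25x; the wedge Ps − Pb = 15 gives 27 + 0.25x − (135.6 - 0.4x) = 15, so x' = 2472/13.
Then Pb = 135.6 − 0.4·(2472/13) = 774/13 and Ps = 27 + 0.25·(2472/13) = 969/13.
The subsidy expands output by 2472/13 − 2172/13 = 300/13 past the efficient level; on those units the gap between marginal cost and willingness to pay runs from 0 up to 15.
DWL = ½ × 15 × 300/13 = 2250/13.

Deadweight loss = 2250/13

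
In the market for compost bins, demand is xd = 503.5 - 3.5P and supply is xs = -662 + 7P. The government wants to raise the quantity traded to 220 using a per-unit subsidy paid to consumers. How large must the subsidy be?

Required subsidy s = 45 per unit

At x = 220, invert demand for the buyer price: Pb = (503.5 − 220)/3.5 = 81; invert supply for the seller price: Ps = (220 − (-662))/7 = 126.
The subsidy must fill the gap: s = Ps − Pb = 126 − 81 = 45.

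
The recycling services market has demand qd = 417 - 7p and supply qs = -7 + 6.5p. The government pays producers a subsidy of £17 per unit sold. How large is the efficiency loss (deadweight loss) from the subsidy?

Deadweight loss = 26299/54

Pre-subsidy: 417 - 7p = -7 + 6.5p gives p* = 848/27, q* = 5323/27.
With the subsidy, sellers receive ps = pb + 17 for each unit, where pb is the price buyers pay.
Supply in terms of pb becomes qs = -7 + 6.5(pb + 17) = 103.5 + 6.5pb. Setting this equal to demand: 417 - 7pb = 103.5 + 6.5pb, so pb = 209/9.
Sellers receive ps = 209/9 + 17 = 362/9; q' = 417 − 7·(209/9) = 2290/9.
The subsidy expands output by 2290/9 − 5323/27 = 1547/27 past the efficient level; on those units the gap between marginal cost and willingness to pay runs from 0 up to 17.
DWL = ½ × 17 × 1547/27 = 26299/54.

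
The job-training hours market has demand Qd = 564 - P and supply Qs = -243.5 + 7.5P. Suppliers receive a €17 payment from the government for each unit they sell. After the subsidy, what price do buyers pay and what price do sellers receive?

Pre-subsidy: 564 - P = -243.5 + 7.5P gives P* = 95, Q* = 469.
With the subsidy, sellers receive Ps = Pb + 17 for each unit, where Pb is the price buyers pay.
Supply in terms of Pb becomes Qs = -243.5 + 7.5(Pb + 17) = -116 + 7.5Pb. Setting this equal to demand: 564 - Pb = -116 + 7.5Pb, so Pb = 80.
Sellers receive Ps = 80 + 17 = 97; Q' = 564 − 1·80 = 484.

Buyers pay €80; sellers receive €97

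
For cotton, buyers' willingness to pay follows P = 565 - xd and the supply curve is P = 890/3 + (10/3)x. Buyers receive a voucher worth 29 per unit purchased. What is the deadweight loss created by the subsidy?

Deadweight loss = 2523/26

Pre-subsidy: 565 - x = 890/3 + (10/3)x gives x* = 805/13 and P* = 6540/13.
With the rebate, buyers effectively pay Pb = Ps − 29, where Ps is the price sellers receive.
On the curves, Pb = 565 - x and Ps = 890/3 + (10/3)x; the wedge Ps − Pb = 29 gives 890/3 + (10/3)x − (565 - x) = 29, so x' = 892/13.
Then Pb = 565 − 1·(892/13) = 6453/13 and Ps = 890/3 + (10/3)·(892/13) = 6830/13.
The subsidy expands output by 892/13 − 805/13 = 87/13 past the efficient level; on those units the gap between marginal cost and willingness to pay runs from 0 up to 29.
DWL = ½ × 29 × 87/13 = 2523/26.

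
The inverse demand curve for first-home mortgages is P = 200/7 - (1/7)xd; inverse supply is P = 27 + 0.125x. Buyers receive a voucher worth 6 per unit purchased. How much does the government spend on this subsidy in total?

Government cost = 169.6

Pre-subsidy: 200/7 - (1/7)x = 27 + 0.125x gives x* = 88/15 and P* = 416/15.
With the rebate, buyers effectively pay Pb = Ps − 6, where Ps is the price sellers receive.
On the curves, Pb = 200/7 - (1/7)x and Ps = 27 + 0.125x; the wedge Ps − Pb = 6 gives 27 + 0.125x − (200/7 - (1/7)x) = 6, so x' = 424/15.
Then Pb = 200/7 − (1/7)·(424/15) = 368/15 and Ps = 27 + 0.125·(424/15) = 458/15.
Government outlay = subsidy × quantity = 6 × 424/15 = 169.6.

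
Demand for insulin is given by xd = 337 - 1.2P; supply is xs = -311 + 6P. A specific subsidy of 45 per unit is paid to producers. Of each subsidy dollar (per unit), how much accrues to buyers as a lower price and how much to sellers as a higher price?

Pre-subsidy: 337 - 1.2P = -311 + 6P gives P* = 90, x* = 229.
With the subsidy, sellers receive Ps = Pb + 45 for each unit, where Pb is the price buyers pay.
Supply in terms of Pb becomes xs = -311 + 6(Pb + 45) = -41 + 6Pb. Setting this equal to demand: 337 - 1.2Pb = -41 + 6Pb, so Pb = 52.5.
Sellers receive Ps = 52.5 + 45 = 97.5; x' = 337 − 1.2·52.5 = 274.
Buyers' price falls by P* − Pb = 90 − 52.5 = 37.5; sellers' price rises by Ps − P* = 97.5 − 90 = 7.5.

Buyers gain 37.5 per unit; sellers gain 7.5 per unit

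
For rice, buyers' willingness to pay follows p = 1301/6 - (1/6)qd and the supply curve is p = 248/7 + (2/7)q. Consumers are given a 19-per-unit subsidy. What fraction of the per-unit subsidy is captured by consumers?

Consumer share = 7/19

Pre-subsidy: 1301/6 - (1/6)q = 248/7 + (2/7)q gives q* = 401 and p* = 150.
With the rebate, buyers effectively pay pb = ps − 19, where ps is the price sellers receive.
On the curves, pb = 1301/6 - (1/6)q and ps = 248/7 + (2/7)q; the wedge ps − pb = 19 gives 248/7 + (2/7)q − (1301/6 - (1/6)q) = 19, so q' = 443.
Then pb = 1301/6 − (1/6)·443 = 143 and ps = 248/7 + (2/7)·443 = 162.
Buyers' price falls by p* − pb = 150 − 143 = 7; sellers' price rises by ps − p* = 162 − 150 = 12.
So consumers capture 7/19 = 7/19 of each unit of subsidy.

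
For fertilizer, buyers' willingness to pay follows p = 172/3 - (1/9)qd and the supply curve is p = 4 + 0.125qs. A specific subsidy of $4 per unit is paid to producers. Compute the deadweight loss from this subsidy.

Pre-subsidy: 172/3 - (1/9)q = 4 + 0.125q gives q* = 3840/17 and p* = 548/17.
With the subsidy, sellers receive ps = pb + 4 for each unit, where pb is the price buyers pay.
On the curves, pb = 172/3 - (1/9)q and ps = 4 + 0.125q; the wedge ps − pb = 4 gives 4 + 0.125q − (172/3 - (1/9)q) = 4, so q' = 4128/17.
Then pb = 172/3 − (1/9)·(4128/17) = 516/17 and ps = 4 + 0.125·(4128/17) = 584/17.
The subsidy expands output by 4128/17 − 3840/17 = 288/17 past the efficient level; on those units the gap between marginal cost and willingness to pay runs from 0 up to 4.
DWL = ½ × 4 × 288/17 = 576/17.

Deadweight loss = 576/17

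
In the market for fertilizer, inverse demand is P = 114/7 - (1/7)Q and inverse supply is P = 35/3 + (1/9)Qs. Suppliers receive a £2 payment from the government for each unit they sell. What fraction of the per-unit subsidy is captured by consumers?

Consumer share = 0.5625

Pre-subsidy: 114/7 - (1/7)Q = 35/3 + (1/9)Q gives Q* = 18.1875 and P* = 13.6875.
With the subsidy, sellers receive Ps = Pb + 2 for each unit, where Pb is the price buyers pay.
On the curves, Pb = 114/7 - (1/7)Q and Ps = 35/3 + (1/9)Q; the wedge Ps − Pb = 2 gives 35/3 + (1/9)Q − (114/7 - (1/7)Q) = 2, so Q' = 26.0625.
Then Pb = 114/7 − (1/7)·26.0625 = 12.5625 and Ps = 35/3 + (1/9)·26.0625 = 14.5625.
Buyers' price falls by P* − Pb = 13.6875 − 12.5625 = 1.125; sellers' price rises by Ps − P* = 14.5625 − 13.6875 = 0.875.
So consumers capture 1.125/2 = 0.5625 of each unit of subsidy.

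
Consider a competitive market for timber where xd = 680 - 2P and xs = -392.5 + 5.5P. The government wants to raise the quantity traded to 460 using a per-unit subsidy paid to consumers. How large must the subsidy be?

Required subsidy s = 45 per unit

At x = 460, invert demand for the buyer price: Pb = (680 − 460)/2 = 110; invert supply for the seller price: Ps = (460 − (-392.5))/5.5 = 155.
The subsidy must fill the gap: s = Ps − Pb = 155 − 110 = 45.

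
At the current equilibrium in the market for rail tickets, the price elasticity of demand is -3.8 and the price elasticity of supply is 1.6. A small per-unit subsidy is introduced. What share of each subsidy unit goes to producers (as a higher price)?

Producer share = 19/27

For a small subsidy around the equilibrium, the benefit split depends on the relative slopes, which at a point are proportional to the elasticities.
Buyer share = εs/(εs + |εd|) = 1.6/(1.6 + 3.8) = 8/27; seller share = |εd|/(εs + |εd|) = 19/27.
So producers capture 19/27 of the subsidy.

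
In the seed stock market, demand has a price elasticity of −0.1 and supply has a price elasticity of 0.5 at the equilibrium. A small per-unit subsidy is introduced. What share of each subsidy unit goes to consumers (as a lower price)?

For a small subsidy around the equilibrium, the benefit split depends on the relative slopes, which at a point are proportional to the elasticities.
Buyer share = εs/(εs + |εd|) = 0.5/(0.5 + 0.1) = 5/6; seller share = |εd|/(εs + |εd|) = 1/6.

Consumer share = 5/6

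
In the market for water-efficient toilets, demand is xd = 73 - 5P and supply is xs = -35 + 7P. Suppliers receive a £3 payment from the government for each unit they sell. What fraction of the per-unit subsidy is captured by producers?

Pre-subsidy: 73 - 5P = -35 + 7P gives P* = 9, x* = 28.
With the subsidy, sellers receive Ps = Pb + 3 for each unit, where Pb is the price buyers pay.
Supply in terms of Pb becomes xs = -35 + 7(Pb + 3) = -14 + 7Pb. Setting this equal to demand: 73 - 5Pb = -14 + 7Pb, so Pb = 7.25.
Sellers receive Ps = 7.25 + 3 = 10.25; x' = 73 − 5·7.25 = 36.75.
Buyers' price falls by P* − Pb = 9 − 7.25 = 1.75; sellers' price rises by Ps − P* = 10.25 − 9 = 1.25.
So producers capture 1.25/3 = 5/12 of each unit of subsidy.

Producer share = 5/12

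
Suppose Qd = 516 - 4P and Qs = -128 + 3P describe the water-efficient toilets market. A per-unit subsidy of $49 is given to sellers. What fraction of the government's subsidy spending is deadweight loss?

DWL / government spending = 21/116

Pre-subsidy: 516 - 4P = -128 + 3P gives P* = 92, Q* = 148.
With the subsidy, sellers receive Ps = Pb + 49 for each unit, where Pb is the price buyers pay.
Supply in terms of Pb becomes Qs = -128 + 3(Pb + 49) = 19 + 3Pb. Setting this equal to demand: 516 - 4Pb = 19 + 3Pb, so Pb = 71.
Sellers receive Ps = 71 + 49 = 120; Q' = 516 − 4·71 = 232.
ΔCS = ½(148 + 232)(92 − 71) = 3990; ΔPS = ½(148 + 232)(120 − 92) = 5320.
Government spending = 49 × 232 = 11368.
DWL = ½ × 49 × (232 − 148) = 2058; fraction = 2058 / 11368 = 21/116.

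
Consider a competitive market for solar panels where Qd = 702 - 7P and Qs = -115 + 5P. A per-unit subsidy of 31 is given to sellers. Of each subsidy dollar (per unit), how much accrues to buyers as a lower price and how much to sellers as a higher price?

Buyers gain 155/12 per unit; sellers gain 217/12 per unit

Pre-subsidy: 702 - 7P = -115 + 5P gives P* = 817/12, Q* = 2705/12.
With the subsidy, sellers receive Ps = Pb + 31 for each unit, where Pb is the price buyers pay.
Supply in terms of Pb becomes Qs = -115 + 5(Pb + 31) = 40 + 5Pb. Setting this equal to demand: 702 - 7Pb = 40 + 5Pb, so Pb = 331/6.
Sellers receive Ps = 331/6 + 31 = 517/6; Q' = 702 − 7·(331/6) = 1895/6.
Buyers' price falls by P* − Pb = 817/12 − 331/6 = 155/12; sellers' price rises by Ps − P* = 517/6 − 817/12 = 217/12.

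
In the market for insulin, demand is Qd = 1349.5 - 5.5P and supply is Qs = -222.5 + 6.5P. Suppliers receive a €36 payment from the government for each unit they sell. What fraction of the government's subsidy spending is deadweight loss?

Pre-subsidy: 1349.5 - 5.5P = -222.5 + 6.5P gives P* = 131, Q* = 629.
With the subsidy, sellers receive Ps = Pb + 36 for each unit, where Pb is the price buyers pay.
Supply in terms of Pb becomes Qs = -222.5 + 6.5(Pb + 36) = 11.5 + 6.5Pb. Setting this equal to demand: 1349.5 - 5.5Pb = 11.5 + 6.5Pb, so Pb = 111.5.
Sellers receive Ps = 111.5 + 36 = 147.5; Q' = 1349.5 − 5.5·111.5 = 736.25.
ΔCS = ½(629 + 736.25)(131 − 111.5) = 13311.1875; ΔPS = ½(629 + 736.25)(147.5 − 131) = 11263.3125.
Government spending = 36 × 736.25 = 26505.
DWL = ½ × 36 × (736.25 − 629) = 1930.5; fraction = 1930.5 / 26505 = 429/5890.

DWL / government spending = 429/5890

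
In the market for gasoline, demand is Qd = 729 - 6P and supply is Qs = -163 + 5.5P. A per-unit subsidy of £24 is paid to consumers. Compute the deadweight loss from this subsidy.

Deadweight loss = 19008/23

Pre-subsidy: 729 - 6P = -163 + 5.5P gives P* = 1784/23, Q* = 6063/23.
With the rebate, buyers effectively pay Pb = Ps − 24, where Ps is the price sellers receive.
Demand in terms of Ps becomes Qd = 729 − 6(Ps − 24) = 873 - 6Ps. Setting this equal to supply: 873 - 6Ps = -163 + 5.5Ps, so Ps = 2072/23.
Buyers pay Pb = 2072/23 − 24 = 1520/23; Q' = -163 + 5.5·(2072/23) = 7647/23.
The subsidy expands output by 7647/23 − 6063/23 = 1584/23 past the efficient level; on those units the gap between marginal cost and willingness to pay runs from 0 up to 24.
DWL = ½ × 24 × 1584/23 = 19008/23.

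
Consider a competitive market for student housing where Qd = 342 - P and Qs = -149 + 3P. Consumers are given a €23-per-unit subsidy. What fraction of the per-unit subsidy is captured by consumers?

Pre-subsidy: 342 - P = -149 + 3P gives P* = 122.75, Q* = 219.25.
With the rebate, buyers effectively pay Pb = Ps − 23, where Ps is the price sellers receive.
Demand in terms of Ps becomes Qd = 342 − 1(Ps − 23) = 365 - Ps. Setting this equal to supply: 365 - Ps = -149 + 3Ps, so Ps = 128.5.
Buyers pay Pb = 128.5 − 23 = 105.5; Q' = -149 + 3·128.5 = 236.5.
Buyers' price falls by P* − Pb = 122.75 − 105.5 = 17.25; sellers' price rises by Ps − P* = 128.5 − 122.75 = 5.75.
So consumers capture 17.25/23 = 0.75 of each unit of subsidy.

Consumer share = 0.75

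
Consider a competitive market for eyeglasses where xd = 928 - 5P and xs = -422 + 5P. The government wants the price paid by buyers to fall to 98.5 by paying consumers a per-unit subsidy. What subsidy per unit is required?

Required subsidy s = 73 per unit

At a buyer price of 98.5, quantity demanded is 928 − 5·98.5 = 435.5.
Sellers supply 435.5 only when they receive Ps with -422 + 5·Ps = 435.5, i.e. Ps = 171.5.
s = Ps − Pb = 171.5 − 98.5 = 73.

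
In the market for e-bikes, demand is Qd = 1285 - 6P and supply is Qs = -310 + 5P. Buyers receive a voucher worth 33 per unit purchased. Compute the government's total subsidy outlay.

Pre-subsidy: 1285 - 6P = -310 + 5P gives P* = 145, Q* = 415.
With the rebate, buyers effectively pay Pb = Ps − 33, where Ps is the price sellers receive.
Demand in terms of Ps becomes Qd = 1285 − 6(Ps − 33) = 1483 - 6Ps. Setting this equal to supply: 1483 - 6Ps = -310 + 5Ps, so Ps = 163.
Buyers pay Pb = 163 − 33 = 130; Q' = -310 + 5·163 = 505.
Government outlay = subsidy × quantity = 33 × 505 = 16665.

Government cost = 16665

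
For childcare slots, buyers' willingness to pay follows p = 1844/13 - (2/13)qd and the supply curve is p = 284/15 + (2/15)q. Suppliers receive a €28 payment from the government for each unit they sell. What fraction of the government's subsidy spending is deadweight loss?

DWL / government spending = 195/2102

Pre-subsidy: 1844/13 - (2/13)q = 284/15 + (2/15)q gives q* = 428 and p* = 76.
With the subsidy, sellers receive ps = pb + 28 for each unit, where pb is the price buyers pay.
On the curves, pb = 1844/13 - (2/13)q and ps = 284/15 + (2/15)q; the wedge ps − pb = 28 gives 284/15 + (2/15)q − (1844/13 - (2/13)q) = 28, so q' = 525.5.
Then pb = 1844/13 − (2/13)·525.5 = 61 and ps = 284/15 + (2/15)·525.5 = 89.
ΔCS = ½(428 + 525.5)(76 − 61) = 7151.25; ΔPS = ½(428 + 525.5)(89 − 76) = 6197.75.
Government spending = 28 × 525.5 = 14714.
DWL = ½ × 28 × (525.5 − 428) = 1365; fraction = 1365 / 14714 = 195/2102.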